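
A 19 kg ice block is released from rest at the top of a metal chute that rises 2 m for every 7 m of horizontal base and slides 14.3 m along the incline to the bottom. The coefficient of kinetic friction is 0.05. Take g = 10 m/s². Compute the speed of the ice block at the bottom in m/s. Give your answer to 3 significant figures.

The weight component along the incline is mg sin 15.95° = 52.197 N and the normal force is N = mg cos 15.95° = 182.690 N.
Friction up the slope is f = μN = 0.05 × 182.690 = 9.135 N, so the net downslope force is 52.197 − 9.135 = 43.062 N and a = 43.062 / 19 = 2.2664 m/s².
Starting from rest over a distance of 14.3 m, v² = 2aL = 2 × 2.2664 × 14.3 = 64.8190, so v = 8.0510 m/s.

8.05 m/s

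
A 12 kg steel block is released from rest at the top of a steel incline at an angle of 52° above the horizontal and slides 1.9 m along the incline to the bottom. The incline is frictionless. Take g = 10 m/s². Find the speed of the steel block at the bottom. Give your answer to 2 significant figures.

5.5 m/s

The weight component along the incline is mg sin 52° = 94.561 N and the normal force is N = mg cos 52° = 73.879 N.
With no friction, a = g sin 52° = 7.8801 m/s².
Starting from rest over a distance of 1.9 m, v² = 2aL = 2 × 7.8801 × 1.9 = 29.9444, so v = 5.4721 m/s.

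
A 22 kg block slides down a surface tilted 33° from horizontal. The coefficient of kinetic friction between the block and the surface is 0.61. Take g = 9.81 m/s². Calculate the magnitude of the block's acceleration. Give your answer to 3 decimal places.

0.324 m/s²

Resolving the weight along the incline: the component pulling the block down the slope is mg sin 33° = 22 × 9.81 × 0.5446 = 117.536 N, and the normal force is N = mg cos 33° = 22 × 9.81 × 0.8387 = 181.008 N.
Kinetic friction acts up the slope with magnitude f = μN = 0.61 × 181.008 = 110.415 N.
Net force along the incline is 117.536 − 110.415 = 7.121 N, so a = 7.121 / 22 = 0.3237 m/s².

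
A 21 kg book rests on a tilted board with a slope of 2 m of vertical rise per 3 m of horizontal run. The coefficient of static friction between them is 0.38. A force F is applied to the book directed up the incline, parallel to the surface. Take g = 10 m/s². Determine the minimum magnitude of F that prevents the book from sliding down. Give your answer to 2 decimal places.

The normal force is N = mg cos 33.69° = 174.731 N. With F at its minimum the book is on the verge of sliding down, so static friction is at its maximum μ_s N = 0.38 × 174.731 = 66.398 N and acts up the slope.
Equilibrium along the incline: F + μ_s N = mg sin 33.69°, so F = 116.487 − 66.398 = 50.089 N.

50.09 N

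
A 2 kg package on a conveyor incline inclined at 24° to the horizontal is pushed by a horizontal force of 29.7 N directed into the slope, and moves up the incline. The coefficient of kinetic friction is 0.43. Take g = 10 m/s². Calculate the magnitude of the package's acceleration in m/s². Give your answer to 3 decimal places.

The horizontal push has components F cos 24° = 29.7 × 0.9135 = 27.131 N up the incline and F sin 24° = 29.7 × 0.4067 = 12.079 N pressing into the surface.
The normal force is therefore N = mg cos 24° + F sin 24° = 18.270 + 12.079 = 30.349 N, and kinetic friction down the slope is μN = 0.43 × 30.349 = 13.050 N.
Along the incline: F cos 24° − mg sin 24° − μN = ma, so 27.131 − 8.134 − 13.050 = 2 a, giving a = 2.9735 m/s².

2.973 m/s²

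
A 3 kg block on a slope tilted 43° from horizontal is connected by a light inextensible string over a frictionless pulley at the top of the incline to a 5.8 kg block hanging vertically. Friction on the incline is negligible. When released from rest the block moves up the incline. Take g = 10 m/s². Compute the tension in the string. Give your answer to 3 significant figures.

33.3 N

For the block on the incline: the weight component along the slope is m₁g sin 43° = 3 × 10 × 0.6820 = 20.460 N and the normal force is N = m₁g cos 43° = 21.941 N.
Newton's second law for the block (up-slope positive): T − 20.460 = 3 a. For the hanging block (downward positive): 5.8 × 10 − T = 5.8 a.
Adding the two equations eliminates T: 37.540 = 8.8 a, so a = 4.2659 m/s².
Then from the hanging block's equation, T = 5.8 × (10 − 4.2659) = 33.258 N.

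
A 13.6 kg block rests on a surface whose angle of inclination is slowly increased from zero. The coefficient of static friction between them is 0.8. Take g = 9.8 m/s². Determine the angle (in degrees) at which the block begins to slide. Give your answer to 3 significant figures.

38.7°

At the threshold of sliding, static friction is at its maximum μ_s N and exactly balances the weight component along the incline: mg sin θ = μ_s mg cos θ.
Hence tan θ = μ_s = 0.8, so θ = arctan(0.8) = 38.6598°.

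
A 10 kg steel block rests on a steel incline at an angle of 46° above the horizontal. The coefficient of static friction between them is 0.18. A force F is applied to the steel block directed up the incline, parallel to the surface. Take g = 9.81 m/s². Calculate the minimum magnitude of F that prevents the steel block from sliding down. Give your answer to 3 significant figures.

58.3 N

The normal force is N = mg cos 46° = 68.146 N. With F at its minimum the steel block is on the verge of sliding down, so static friction is at its maximum μ_s N = 0.18 × 68.146 = 12.266 N and acts up the slope.
Equilibrium along the incline: F + μ_s N = mg sin 46°, so F = 70.567 − 12.266 = 58.301 N.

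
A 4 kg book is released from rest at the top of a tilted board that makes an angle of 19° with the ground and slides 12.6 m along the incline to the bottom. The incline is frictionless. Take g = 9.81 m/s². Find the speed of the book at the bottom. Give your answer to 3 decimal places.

The weight component along the incline is mg sin 19° = 12.775 N and the normal force is N = mg cos 19° = 37.102 N.
With no friction, a = g sin 19° = 3.1938 m/s².
Starting from rest over a distance of 12.6 m, v² = 2aL = 2 × 3.1938 × 12.6 = 80.4838, so v = 8.9713 m/s.

8.971 m/s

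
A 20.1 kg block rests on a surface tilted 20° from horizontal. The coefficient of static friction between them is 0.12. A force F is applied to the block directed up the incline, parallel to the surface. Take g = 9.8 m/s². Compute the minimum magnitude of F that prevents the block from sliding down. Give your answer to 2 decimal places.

The normal force is N = mg cos 20° = 185.101 N. With F at its minimum the block is on the verge of sliding down, so static friction is at its maximum μ_s N = 0.12 × 185.101 = 22.212 N and acts up the slope.
Equilibrium along the incline: F + μ_s N = mg sin 20°, so F = 67.371 − 22.212 = 45.159 N.

45.16 N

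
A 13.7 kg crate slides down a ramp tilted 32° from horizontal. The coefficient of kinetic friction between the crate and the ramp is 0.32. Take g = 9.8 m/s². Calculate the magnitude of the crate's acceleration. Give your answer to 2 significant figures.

Resolving the weight along the incline: the component pulling the crate down the slope is mg sin 32° = 13.7 × 9.8 × 0.5299 = 71.144 N, and the normal force is N = mg cos 32° = 13.7 × 9.8 × 0.8480 = 113.852 N.
Kinetic friction acts up the slope with magnitude f = μN = 0.32 × 113.852 = 36.433 N.
Net force along the incline is 71.144 − 36.433 = 34.711 N, so a = 34.711 / 13.7 = 2.5336 m/s².

2.5 m/s²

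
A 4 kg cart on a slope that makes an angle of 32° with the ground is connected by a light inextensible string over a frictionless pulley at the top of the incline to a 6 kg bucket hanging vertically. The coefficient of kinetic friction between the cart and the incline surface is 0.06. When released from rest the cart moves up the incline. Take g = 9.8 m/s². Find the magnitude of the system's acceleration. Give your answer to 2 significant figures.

3.6 m/s²

For the cart on the incline: the weight component along the slope is m₁g sin 32° = 4 × 9.8 × 0.5299 = 20.772 N and the normal force is N = m₁g cos 32° = 33.243 N.
Kinetic friction opposes the cart's motion up the incline: f = μN = 0.06 × 33.243 = 1.995 N acting down the slope.
Newton's second law for the cart (up-slope positive): T − 20.772 − 1.995 = 4 a. For the hanging bucket (downward positive): 6 × 9.8 − T = 6 a.
Adding the two equations eliminates T: 36.033 = 10 a, so a = 3.6033 m/s².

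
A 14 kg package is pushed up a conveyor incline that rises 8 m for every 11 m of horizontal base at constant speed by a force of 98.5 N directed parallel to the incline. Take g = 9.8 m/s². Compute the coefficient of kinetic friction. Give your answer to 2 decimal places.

At constant speed ΣF = 0 along the incline. The applied 98.5 N acts up the slope; the weight component mg sin 36.03° = 80.697 N and kinetic friction μN both act down the slope.
So 98.5 = 80.697 + μ × 110.959, giving μ = (98.5 − 80.697) / 110.959 = 0.1604.

0.16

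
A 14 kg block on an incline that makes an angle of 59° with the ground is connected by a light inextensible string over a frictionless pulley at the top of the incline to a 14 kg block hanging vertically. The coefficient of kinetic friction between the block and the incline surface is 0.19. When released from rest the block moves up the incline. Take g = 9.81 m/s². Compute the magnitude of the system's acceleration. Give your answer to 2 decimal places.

0.22 m/s²

For the block on the incline: the weight component along the slope is m₁g sin 59° = 14 × 9.81 × 0.8572 = 117.728 N and the normal force is N = m₁g cos 59° = 70.735 N.
Kinetic friction opposes the block's motion up the incline: f = μN = 0.19 × 70.735 = 13.440 N acting down the slope.
Newton's second law for the block (up-slope positive): T − 117.728 − 13.440 = 14 a. For the hanging block (downward positive): 14 × 9.81 − T = 14 a.
Adding the two equations eliminates T: 6.172 = 28 a, so a = 0.2204 m/s².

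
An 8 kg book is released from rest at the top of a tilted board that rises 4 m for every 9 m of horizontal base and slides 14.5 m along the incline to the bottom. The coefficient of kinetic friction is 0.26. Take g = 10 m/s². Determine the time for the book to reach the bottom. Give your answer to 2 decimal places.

The weight component along the incline is mg sin 23.96° = 32.491 N and the normal force is N = mg cos 23.96° = 73.105 N.
Friction up the slope is f = μN = 0.26 × 73.105 = 19.007 N, so the net downslope force is 32.491 − 19.007 = 13.484 N and a = 13.484 / 8 = 1.6855 m/s².
Starting from rest, L = ½at², so t = √(2L/a) = √(2 × 14.5 / 1.6855) = 4.1480 s.

4.15 s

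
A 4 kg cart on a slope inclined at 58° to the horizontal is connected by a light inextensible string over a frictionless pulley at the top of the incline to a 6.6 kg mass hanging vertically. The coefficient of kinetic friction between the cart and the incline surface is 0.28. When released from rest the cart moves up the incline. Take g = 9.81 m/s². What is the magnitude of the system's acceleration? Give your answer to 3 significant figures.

For the cart on the incline: the weight component along the slope is m₁g sin 58° = 4 × 9.81 × 0.8480 = 33.276 N and the normal force is N = m₁g cos 58° = 20.794 N.
Kinetic friction opposes the cart's motion up the incline: f = μN = 0.28 × 20.794 = 5.822 N acting down the slope.
Newton's second law for the cart (up-slope positive): T − 33.276 − 5.822 = 4 a. For the hanging mass (downward positive): 6.6 × 9.81 − T = 6.6 a.
Adding the two equations eliminates T: 25.648 = 10.6 a, so a = 2.4196 m/s².

2.42 m/s²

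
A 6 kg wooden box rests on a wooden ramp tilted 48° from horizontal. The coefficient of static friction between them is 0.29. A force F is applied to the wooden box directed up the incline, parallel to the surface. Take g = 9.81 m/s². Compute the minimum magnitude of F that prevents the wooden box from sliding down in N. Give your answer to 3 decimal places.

The normal force is N = mg cos 48° = 39.385 N. With F at its minimum the wooden box is on the verge of sliding down, so static friction is at its maximum μ_s N = 0.29 × 39.385 = 11.422 N and acts up the slope.
Equilibrium along the incline: F + μ_s N = mg sin 48°, so F = 43.742 − 11.422 = 32.320 N.

32.320 N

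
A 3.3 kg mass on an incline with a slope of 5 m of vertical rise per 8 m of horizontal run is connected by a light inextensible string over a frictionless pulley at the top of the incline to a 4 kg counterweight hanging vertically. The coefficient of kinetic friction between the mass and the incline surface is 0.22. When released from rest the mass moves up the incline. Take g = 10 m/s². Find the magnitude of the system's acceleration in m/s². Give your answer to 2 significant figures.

For the mass on the incline: the weight component along the slope is m₁g sin 32.01° = 3.3 × 10 × 0.5300 = 17.490 N and the normal force is N = m₁g cos 32.01° = 27.984 N.
Kinetic friction opposes the mass's motion up the incline: f = μN = 0.22 × 27.984 = 6.156 N acting down the slope.
Newton's second law for the mass (up-slope positive): T − 17.490 − 6.156 = 3.3 a. For the hanging counterweight (downward positive): 4 × 10 − T = 4 a.
Adding the two equations eliminates T: 16.354 = 7.3 a, so a = 2.2403 m/s².

2.2 m/s²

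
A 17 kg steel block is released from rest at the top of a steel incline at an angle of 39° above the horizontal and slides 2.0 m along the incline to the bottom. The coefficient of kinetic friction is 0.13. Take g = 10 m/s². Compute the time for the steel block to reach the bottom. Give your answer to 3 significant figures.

The weight component along the incline is mg sin 39° = 106.984 N and the normal force is N = mg cos 39° = 132.115 N.
Friction up the slope is f = μN = 0.13 × 132.115 = 17.175 N, so the net downslope force is 106.984 − 17.175 = 89.809 N and a = 89.809 / 17 = 5.2829 m/s².
Starting from rest, L = ½at², so t = √(2L/a) = √(2 × 2.0 / 5.2829) = 0.8701 s.

0.870 s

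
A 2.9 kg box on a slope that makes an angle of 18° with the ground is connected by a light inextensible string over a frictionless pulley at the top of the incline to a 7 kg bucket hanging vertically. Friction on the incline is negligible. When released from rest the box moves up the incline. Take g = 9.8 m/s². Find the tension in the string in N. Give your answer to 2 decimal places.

26.30 N

For the box on the incline: the weight component along the slope is m₁g sin 18° = 2.9 × 9.8 × 0.3090 = 8.782 N and the normal force is N = m₁g cos 18° = 27.029 N.
Newton's second law for the box (up-slope positive): T − 8.782 = 2.9 a. For the hanging bucket (downward positive): 7 × 9.8 − T = 7 a.
Adding the two equations eliminates T: 59.818 = 9.9 a, so a = 6.0422 m/s².
Then from the hanging bucket's equation, T = 7 × (9.8 − 6.0422) = 26.305 N.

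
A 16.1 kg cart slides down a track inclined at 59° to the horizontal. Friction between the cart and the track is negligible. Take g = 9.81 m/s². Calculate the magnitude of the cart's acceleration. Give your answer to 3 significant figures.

8.41 m/s²

Resolving the weight along the incline: the component pulling the cart down the slope is mg sin 59° = 16.1 × 9.81 × 0.8572 = 135.387 N, and the normal force is N = mg cos 59° = 16.1 × 9.81 × 0.5150 = 81.340 N.
With no friction the net force along the incline is 135.387 N, so a = g sin 59° = 135.387 / 16.1 = 8.4091 m/s².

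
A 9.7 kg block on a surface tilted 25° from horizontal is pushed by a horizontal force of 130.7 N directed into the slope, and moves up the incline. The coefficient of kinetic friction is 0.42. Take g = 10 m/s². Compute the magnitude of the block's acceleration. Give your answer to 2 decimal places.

The horizontal push has components F cos 25° = 130.7 × 0.9063 = 118.453 N up the incline and F sin 25° = 130.7 × 0.4226 = 55.234 N pressing into the surface.
The normal force is therefore N = mg cos 25° + F sin 25° = 87.911 + 55.234 = 143.145 N, and kinetic friction down the slope is μN = 0.42 × 143.145 = 60.121 N.
Along the incline: F cos 25° − mg sin 25° − μN = ma, so 118.453 − 40.992 − 60.121 = 9.7 a, giving a = 1.7876 m/s².

1.79 m/s²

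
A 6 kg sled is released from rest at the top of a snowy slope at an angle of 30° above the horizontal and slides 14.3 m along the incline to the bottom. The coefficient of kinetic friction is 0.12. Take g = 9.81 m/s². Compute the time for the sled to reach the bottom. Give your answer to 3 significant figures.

The weight component along the incline is mg sin 30° = 29.430 N and the normal force is N = mg cos 30° = 50.974 N.
Friction up the slope is f = μN = 0.12 × 50.974 = 6.117 N, so the net downslope force is 29.430 − 6.117 = 23.313 N and a = 23.313 / 6 = 3.8855 m/s².
Starting from rest, L = ½at², so t = √(2L/a) = √(2 × 14.3 / 3.8855) = 2.7131 s.

2.71 s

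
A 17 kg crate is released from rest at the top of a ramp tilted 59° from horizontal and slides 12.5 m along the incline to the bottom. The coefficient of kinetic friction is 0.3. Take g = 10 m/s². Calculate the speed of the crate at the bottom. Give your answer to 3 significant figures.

The weight component along the incline is mg sin 59° = 145.718 N and the normal force is N = mg cos 59° = 87.556 N.
Friction up the slope is f = μN = 0.3 × 87.556 = 26.267 N, so the net downslope force is 145.718 − 26.267 = 119.451 N and a = 119.451 / 17 = 7.0265 m/s².
Starting from rest over a distance of 12.5 m, v² = 2aL = 2 × 7.0265 × 12.5 = 175.6625, so v = 13.2538 m/s.

13.3 m/s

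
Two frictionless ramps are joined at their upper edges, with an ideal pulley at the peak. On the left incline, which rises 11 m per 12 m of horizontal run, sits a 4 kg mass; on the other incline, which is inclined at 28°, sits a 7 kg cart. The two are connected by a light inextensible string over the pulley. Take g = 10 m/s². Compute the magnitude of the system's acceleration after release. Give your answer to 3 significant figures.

0.530 m/s²

Resolve each weight along its own incline: the 4 kg mass has component 4 × 10 × sin 42.51° = 27.029 N down its slope, and the 7 kg mass has 7 × 10 × sin 28° = 32.863 N down its slope.
The 7 kg side's 32.863 N exceeds the other side's 27.029 N, so that mass slides down and the 4 kg mass slides up. Taking that direction as positive, Newton's second law for the whole system gives 32.863 − 27.029 = (4 + 7) a, so a = 5.834 / 11 = 0.5304 m/s².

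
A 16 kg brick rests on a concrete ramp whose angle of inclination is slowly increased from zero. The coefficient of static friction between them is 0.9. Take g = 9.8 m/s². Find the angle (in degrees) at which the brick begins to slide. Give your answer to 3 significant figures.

42.0°

At the threshold of sliding, static friction is at its maximum μ_s N and exactly balances the weight component along the incline: mg sin θ = μ_s mg cos θ.
Hence tan θ = μ_s = 0.9, so θ = arctan(0.9) = 41.9872°.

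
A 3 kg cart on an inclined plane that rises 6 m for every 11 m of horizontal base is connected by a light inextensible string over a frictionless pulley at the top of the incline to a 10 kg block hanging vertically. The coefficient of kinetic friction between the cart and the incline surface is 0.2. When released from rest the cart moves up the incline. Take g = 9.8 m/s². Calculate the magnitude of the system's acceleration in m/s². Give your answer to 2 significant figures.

6.1 m/s²

For the cart on the incline: the weight component along the slope is m₁g sin 28.61° = 3 × 9.8 × 0.4789 = 14.080 N and the normal force is N = m₁g cos 28.61° = 25.810 N.
Kinetic friction opposes the cart's motion up the incline: f = μN = 0.2 × 25.810 = 5.162 N acting down the slope.
Newton's second law for the cart (up-slope positive): T − 14.080 − 5.162 = 3 a. For the hanging block (downward positive): 10 × 9.8 − T = 10 a.
Adding the two equations eliminates T: 78.758 = 13 a, so a = 6.0583 m/s².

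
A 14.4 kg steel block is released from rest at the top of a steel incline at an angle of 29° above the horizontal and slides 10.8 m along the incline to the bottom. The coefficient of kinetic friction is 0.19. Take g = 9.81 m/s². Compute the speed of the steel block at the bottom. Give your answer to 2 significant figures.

The weight component along the incline is mg sin 29° = 68.486 N and the normal force is N = mg cos 29° = 123.552 N.
Friction up the slope is f = μN = 0.19 × 123.552 = 23.475 N, so the net downslope force is 68.486 − 23.475 = 45.011 N and a = 45.011 / 14.4 = 3.1258 m/s².
Starting from rest over a distance of 10.8 m, v² = 2aL = 2 × 3.1258 × 10.8 = 67.5173, so v = 8.2169 m/s.

8.2 m/s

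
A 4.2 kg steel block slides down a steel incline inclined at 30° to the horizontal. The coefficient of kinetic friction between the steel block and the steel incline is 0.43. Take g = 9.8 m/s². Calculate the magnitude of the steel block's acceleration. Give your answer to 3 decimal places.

Resolving the weight along the incline: the component pulling the steel block down the slope is mg sin 30° = 4.2 × 9.8 × 0.5000 = 20.580 N, and the normal force is N = mg cos 30° = 4.2 × 9.8 × 0.8660 = 35.645 N.
Kinetic friction acts up the slope with magnitude f = μN = 0.43 × 35.645 = 15.327 N.
Net force along the incline is 20.580 − 15.327 = 5.253 N, so a = 5.253 / 4.2 = 1.2507 m/s².

1.251 m/s²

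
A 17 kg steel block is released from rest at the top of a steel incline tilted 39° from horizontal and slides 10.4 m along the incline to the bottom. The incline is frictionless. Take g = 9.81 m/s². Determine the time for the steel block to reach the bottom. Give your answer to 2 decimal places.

1.84 s

The weight component along the incline is mg sin 39° = 104.952 N and the normal force is N = mg cos 39° = 129.605 N.
With no friction, a = g sin 39° = 6.1736 m/s².
Starting from rest, L = ½at², so t = √(2L/a) = √(2 × 10.4 / 6.1736) = 1.8355 s.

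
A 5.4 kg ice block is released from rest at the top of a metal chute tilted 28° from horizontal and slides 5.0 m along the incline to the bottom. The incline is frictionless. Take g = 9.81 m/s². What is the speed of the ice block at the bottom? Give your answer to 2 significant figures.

6.8 m/s

The weight component along the incline is mg sin 28° = 24.870 N and the normal force is N = mg cos 28° = 46.773 N.
With no friction, a = g sin 28° = 4.6055 m/s².
Starting from rest over a distance of 5.0 m, v² = 2aL = 2 × 4.6055 × 5.0 = 46.0550, so v = 6.7864 m/s.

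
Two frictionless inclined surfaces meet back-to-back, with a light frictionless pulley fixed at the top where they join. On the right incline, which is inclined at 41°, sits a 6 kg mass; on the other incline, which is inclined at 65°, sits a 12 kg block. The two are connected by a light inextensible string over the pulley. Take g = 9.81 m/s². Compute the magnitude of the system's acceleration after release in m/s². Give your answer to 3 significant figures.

3.78 m/s²

Resolve each weight along its own incline: the 6 kg mass has component 6 × 9.81 × sin 41° = 38.616 N down its slope, and the 12 kg mass has 12 × 9.81 × sin 65° = 106.691 N down its slope.
The 12 kg side's 106.691 N exceeds the other side's 38.616 N, so that mass slides down and the 6 kg mass slides up. Taking that direction as positive, Newton's second law for the whole system gives 106.691 − 38.616 = (6 + 12) a, so a = 68.075 / 18 = 3.7819 m/s².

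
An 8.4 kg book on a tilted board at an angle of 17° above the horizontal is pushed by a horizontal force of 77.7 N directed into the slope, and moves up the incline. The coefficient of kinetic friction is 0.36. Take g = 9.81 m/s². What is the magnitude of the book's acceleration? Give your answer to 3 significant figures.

1.63 m/s²

The horizontal push has components F cos 17° = 77.7 × 0.9563 = 74.305 N up the incline and F sin 17° = 77.7 × 0.2924 = 22.719 N pressing into the surface.
The normal force is therefore N = mg cos 17° + F sin 17° = 78.803 + 22.719 = 101.522 N, and kinetic friction down the slope is μN = 0.36 × 101.522 = 36.548 N.
Along the incline: F cos 17° − mg sin 17° − μN = ma, so 74.305 − 24.095 − 36.548 = 8.4 a, giving a = 1.6264 m/s².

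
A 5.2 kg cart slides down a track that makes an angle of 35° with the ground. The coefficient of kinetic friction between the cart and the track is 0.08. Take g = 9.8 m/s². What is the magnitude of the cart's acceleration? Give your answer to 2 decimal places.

4.98 m/s²

Resolving the weight along the incline: the component pulling the cart down the slope is mg sin 35° = 5.2 × 9.8 × 0.5736 = 29.231 N, and the normal force is N = mg cos 35° = 5.2 × 9.8 × 0.8192 = 41.746 N.
Kinetic friction acts up the slope with magnitude f = μN = 0.08 × 41.746 = 3.340 N.
Net force along the incline is 29.231 − 3.340 = 25.891 N, so a = 25.891 / 5.2 = 4.9790 m/s².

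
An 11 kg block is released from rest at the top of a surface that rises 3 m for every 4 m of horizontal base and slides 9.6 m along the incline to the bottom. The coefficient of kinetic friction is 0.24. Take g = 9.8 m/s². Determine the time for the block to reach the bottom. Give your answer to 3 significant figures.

The weight component along the incline is mg sin 36.87° = 64.680 N and the normal force is N = mg cos 36.87° = 86.240 N.
Friction up the slope is f = μN = 0.24 × 86.240 = 20.698 N, so the net downslope force is 64.680 − 20.698 = 43.982 N and a = 43.982 / 11 = 3.9984 m/s².
Starting from rest, L = ½at², so t = √(2L/a) = √(2 × 9.6 / 3.9984) = 2.1913 s.

2.19 s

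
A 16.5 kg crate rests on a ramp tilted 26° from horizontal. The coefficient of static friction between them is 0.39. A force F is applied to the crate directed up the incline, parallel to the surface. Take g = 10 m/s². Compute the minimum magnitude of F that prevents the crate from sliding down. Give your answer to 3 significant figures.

The normal force is N = mg cos 26° = 148.301 N. With F at its minimum the crate is on the verge of sliding down, so static friction is at its maximum μ_s N = 0.39 × 148.301 = 57.837 N and acts up the slope.
Equilibrium along the incline: F + μ_s N = mg sin 26°, so F = 72.331 − 57.837 = 14.494 N.

14.5 N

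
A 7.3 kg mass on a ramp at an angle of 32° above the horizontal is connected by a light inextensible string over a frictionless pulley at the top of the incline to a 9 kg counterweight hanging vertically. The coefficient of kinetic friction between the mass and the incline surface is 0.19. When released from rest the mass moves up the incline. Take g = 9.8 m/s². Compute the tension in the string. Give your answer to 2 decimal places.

66.80 N

For the mass on the incline: the weight component along the slope is m₁g sin 32° = 7.3 × 9.8 × 0.5299 = 37.909 N and the normal force is N = m₁g cos 32° = 60.669 N.
Kinetic friction opposes the mass's motion up the incline: f = μN = 0.19 × 60.669 = 11.527 N acting down the slope.
Newton's second law for the mass (up-slope positive): T − 37.909 − 11.527 = 7.3 a. For the hanging counterweight (downward positive): 9 × 9.8 − T = 9 a.
Adding the two equations eliminates T: 38.764 = 16.3 a, so a = 2.3782 m/s².
Then from the hanging counterweight's equation, T = 9 × (9.8 − 2.3782) = 66.796 N.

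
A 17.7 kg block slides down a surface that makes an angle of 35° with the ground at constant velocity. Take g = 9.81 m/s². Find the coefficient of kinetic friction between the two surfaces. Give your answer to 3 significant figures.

At constant velocity the net force along the incline is zero: mg sin 35° = μ mg cos 35°.
So μ = tan 35° = 0.5736 / 0.8192 = 0.7002.

0.700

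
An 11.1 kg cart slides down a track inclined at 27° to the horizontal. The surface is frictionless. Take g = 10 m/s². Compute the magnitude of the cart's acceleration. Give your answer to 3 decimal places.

Resolving the weight along the incline: the component pulling the cart down the slope is mg sin 27° = 11.1 × 10 × 0.4540 = 50.394 N, and the normal force is N = mg cos 27° = 11.1 × 10 × 0.8910 = 98.901 N.
With no friction the net force along the incline is 50.394 N, so a = g sin 27° = 50.394 / 11.1 = 4.5400 m/s².

4.540 m/s²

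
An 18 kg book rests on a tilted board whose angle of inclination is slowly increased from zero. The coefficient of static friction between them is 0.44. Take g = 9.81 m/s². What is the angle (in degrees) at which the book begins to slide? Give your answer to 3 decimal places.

At the threshold of sliding, static friction is at its maximum μ_s N and exactly balances the weight component along the incline: mg sin θ = μ_s mg cos θ.
Hence tan θ = μ_s = 0.44, so θ = arctan(0.44) = 23.7495°.

23.749°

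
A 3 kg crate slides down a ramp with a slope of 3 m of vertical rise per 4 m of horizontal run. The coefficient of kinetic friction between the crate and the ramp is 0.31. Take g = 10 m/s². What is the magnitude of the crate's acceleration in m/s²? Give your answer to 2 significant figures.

Resolving the weight along the incline: the component pulling the crate down the slope is mg sin 36.87° = 3 × 10 × 0.6000 = 18.000 N, and the normal force is N = mg cos 36.87° = 3 × 10 × 0.8000 = 24.000 N.
Kinetic friction acts up the slope with magnitude f = μN = 0.31 × 24.000 = 7.440 N.
Net force along the incline is 18.000 − 7.440 = 10.560 N, so a = 10.560 / 3 = 3.5200 m/s².

3.5 m/s²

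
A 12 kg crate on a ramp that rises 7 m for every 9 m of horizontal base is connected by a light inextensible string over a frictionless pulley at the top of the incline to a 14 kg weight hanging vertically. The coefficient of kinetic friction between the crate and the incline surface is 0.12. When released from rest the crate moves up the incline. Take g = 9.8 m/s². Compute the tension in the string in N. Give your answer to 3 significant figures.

For the crate on the incline: the weight component along the slope is m₁g sin 37.87° = 12 × 9.8 × 0.6139 = 72.195 N and the normal force is N = m₁g cos 37.87° = 92.828 N.
Kinetic friction opposes the crate's motion up the incline: f = μN = 0.12 × 92.828 = 11.139 N acting down the slope.
Newton's second law for the crate (up-slope positive): T − 72.195 − 11.139 = 12 a. For the hanging weight (downward positive): 14 × 9.8 − T = 14 a.
Adding the two equations eliminates T: 53.866 = 26 a, so a = 2.0718 m/s².
Then from the hanging weight's equation, T = 14 × (9.8 − 2.0718) = 108.195 N.

108 N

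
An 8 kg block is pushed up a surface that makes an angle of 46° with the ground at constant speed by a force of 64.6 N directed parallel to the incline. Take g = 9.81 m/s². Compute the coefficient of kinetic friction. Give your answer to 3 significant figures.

At constant speed ΣF = 0 along the incline. The applied 64.6 N acts up the slope; the weight component mg sin 46° = 56.454 N and kinetic friction μN both act down the slope.
So 64.6 = 56.454 + μ × 54.517, giving μ = (64.6 − 56.454) / 54.517 = 0.1494.

0.149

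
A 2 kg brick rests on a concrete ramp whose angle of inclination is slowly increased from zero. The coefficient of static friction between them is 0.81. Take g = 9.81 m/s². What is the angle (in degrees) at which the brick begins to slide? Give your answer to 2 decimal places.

39.01°

At the threshold of sliding, static friction is at its maximum μ_s N and exactly balances the weight component along the incline: mg sin θ = μ_s mg cos θ.
Hence tan θ = μ_s = 0.81, so θ = arctan(0.81) = 39.0075°.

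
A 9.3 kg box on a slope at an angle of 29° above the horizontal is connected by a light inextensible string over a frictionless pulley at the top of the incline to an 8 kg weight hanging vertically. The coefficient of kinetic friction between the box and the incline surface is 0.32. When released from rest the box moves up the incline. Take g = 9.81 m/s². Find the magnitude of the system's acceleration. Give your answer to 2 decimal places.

For the box on the incline: the weight component along the slope is m₁g sin 29° = 9.3 × 9.81 × 0.4848 = 44.230 N and the normal force is N = m₁g cos 29° = 79.794 N.
Kinetic friction opposes the box's motion up the incline: f = μN = 0.32 × 79.794 = 25.534 N acting down the slope.
Newton's second law for the box (up-slope positive): T − 44.230 − 25.534 = 9.3 a. For the hanging weight (downward positive): 8 × 9.81 − T = 8 a.
Adding the two equations eliminates T: 8.716 = 17.3 a, so a = 0.5038 m/s².

0.50 m/s²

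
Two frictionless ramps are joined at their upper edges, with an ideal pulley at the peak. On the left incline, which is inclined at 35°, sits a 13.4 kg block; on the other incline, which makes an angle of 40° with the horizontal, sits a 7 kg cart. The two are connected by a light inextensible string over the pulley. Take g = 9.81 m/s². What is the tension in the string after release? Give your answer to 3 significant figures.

54.9 N

Resolve each weight along its own incline: the 13.4 kg mass has component 13.4 × 9.81 × sin 35° = 75.399 N down its slope, and the 7 kg mass has 7 × 9.81 × sin 40° = 44.140 N down its slope.
The 13.4 kg side's 75.399 N exceeds the other side's 44.140 N, so that mass slides down and the 7 kg mass slides up. Taking that direction as positive, Newton's second law for the whole system gives 75.399 − 44.140 = (13.4 + 7) a, so a = 31.259 / 20.4 = 1.5323 m/s².
For the 7 kg mass (up-slope positive): T − 44.140 = 7 × 1.5323, so T = 54.866 N.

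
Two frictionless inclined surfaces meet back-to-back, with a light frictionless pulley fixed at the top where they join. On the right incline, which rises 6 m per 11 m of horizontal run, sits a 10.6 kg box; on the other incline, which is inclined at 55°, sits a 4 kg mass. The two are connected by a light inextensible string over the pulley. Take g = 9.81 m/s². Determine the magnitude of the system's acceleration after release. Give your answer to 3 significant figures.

1.21 m/s²

Resolve each weight along its own incline: the 10.6 kg mass has component 10.6 × 9.81 × sin 28.61° = 49.794 N down its slope, and the 4 kg mass has 4 × 9.81 × sin 55° = 32.144 N down its slope.
The 10.6 kg side's 49.794 N exceeds the other side's 32.144 N, so that mass slides down and the 4 kg mass slides up. Taking that direction as positive, Newton's second law for the whole system gives 49.794 − 32.144 = (10.6 + 4) a, so a = 17.650 / 14.6 = 1.2089 m/s².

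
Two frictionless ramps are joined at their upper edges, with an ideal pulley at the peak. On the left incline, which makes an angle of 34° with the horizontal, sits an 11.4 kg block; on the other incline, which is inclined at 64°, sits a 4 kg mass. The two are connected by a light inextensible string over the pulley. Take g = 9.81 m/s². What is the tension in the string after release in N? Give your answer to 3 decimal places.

42.351 N

Resolve each weight along its own incline: the 11.4 kg mass has component 11.4 × 9.81 × sin 34° = 62.537 N down its slope, and the 4 kg mass has 4 × 9.81 × sin 64° = 35.269 N down its slope.
The 11.4 kg side's 62.537 N exceeds the other side's 35.269 N, so that mass slides down and the 4 kg mass slides up. Taking that direction as positive, Newton's second law for the whole system gives 62.537 − 35.269 = (11.4 + 4) a, so a = 27.268 / 15.4 = 1.7706 m/s².
For the 4 kg mass (up-slope positive): T − 35.269 = 4 × 1.7706, so T = 42.351 N.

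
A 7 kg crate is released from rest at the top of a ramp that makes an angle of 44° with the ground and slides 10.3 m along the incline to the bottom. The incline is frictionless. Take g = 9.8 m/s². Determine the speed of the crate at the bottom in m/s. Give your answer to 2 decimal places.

The weight component along the incline is mg sin 44° = 47.654 N and the normal force is N = mg cos 44° = 49.347 N.
With no friction, a = g sin 44° = 6.8077 m/s².
Starting from rest over a distance of 10.3 m, v² = 2aL = 2 × 6.8077 × 10.3 = 140.2386, so v = 11.8422 m/s.

11.84 m/s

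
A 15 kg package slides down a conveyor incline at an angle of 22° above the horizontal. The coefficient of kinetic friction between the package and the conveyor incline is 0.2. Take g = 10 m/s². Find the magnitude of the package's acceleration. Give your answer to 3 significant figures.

Resolving the weight along the incline: the component pulling the package down the slope is mg sin 22° = 15 × 10 × 0.3746 = 56.190 N, and the normal force is N = mg cos 22° = 15 × 10 × 0.9272 = 139.080 N.
Kinetic friction acts up the slope with magnitude f = μN = 0.2 × 139.080 = 27.816 N.
Net force along the incline is 56.190 − 27.816 = 28.374 N, so a = 28.374 / 15 = 1.8916 m/s².

1.89 m/s²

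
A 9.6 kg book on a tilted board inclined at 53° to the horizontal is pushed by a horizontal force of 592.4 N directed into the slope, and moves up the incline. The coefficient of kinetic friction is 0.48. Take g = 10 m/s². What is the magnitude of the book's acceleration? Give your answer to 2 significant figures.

2.6 m/s²

The horizontal push has components F cos 53° = 592.4 × 0.6018 = 356.506 N up the incline and F sin 53° = 592.4 × 0.7986 = 473.091 N pressing into the surface.
The normal force is therefore N = mg cos 53° + F sin 53° = 57.773 + 473.091 = 530.864 N, and kinetic friction down the slope is μN = 0.48 × 530.864 = 254.815 N.
Along the incline: F cos 53° − mg sin 53° − μN = ma, so 356.506 − 76.666 − 254.815 = 9.6 a, giving a = 2.6068 m/s².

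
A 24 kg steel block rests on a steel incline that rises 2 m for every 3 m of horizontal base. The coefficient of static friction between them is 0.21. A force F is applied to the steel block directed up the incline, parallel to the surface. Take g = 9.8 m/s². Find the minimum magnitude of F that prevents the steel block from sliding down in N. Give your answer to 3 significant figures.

89.4 N

The normal force is N = mg cos 33.69° = 195.698 N. With F at its minimum the steel block is on the verge of sliding down, so static friction is at its maximum μ_s N = 0.21 × 195.698 = 41.097 N and acts up the slope.
Equilibrium along the incline: F + μ_s N = mg sin 33.69°, so F = 130.465 − 41.097 = 89.368 N.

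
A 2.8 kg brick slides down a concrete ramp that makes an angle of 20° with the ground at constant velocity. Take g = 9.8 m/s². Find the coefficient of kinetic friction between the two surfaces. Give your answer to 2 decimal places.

0.36

At constant velocity the net force along the incline is zero: mg sin 20° = μ mg cos 20°.
So μ = tan 20° = 0.3420 / 0.9397 = 0.3639.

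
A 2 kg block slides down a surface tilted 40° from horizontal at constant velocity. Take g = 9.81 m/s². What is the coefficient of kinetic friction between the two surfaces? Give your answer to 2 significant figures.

0.84

At constant velocity the net force along the incline is zero: mg sin 40° = μ mg cos 40°.
So μ = tan 40° = 0.6428 / 0.7660 = 0.8392.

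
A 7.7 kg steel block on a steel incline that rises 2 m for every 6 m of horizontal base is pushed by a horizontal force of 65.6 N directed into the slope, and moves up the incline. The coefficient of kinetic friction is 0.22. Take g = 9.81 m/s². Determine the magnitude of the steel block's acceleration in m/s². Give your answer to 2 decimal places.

The horizontal push has components F cos 18.43° = 65.6 × 0.9487 = 62.235 N up the incline and F sin 18.43° = 65.6 × 0.3162 = 20.743 N pressing into the surface.
The normal force is therefore N = mg cos 18.43° + F sin 18.43° = 71.662 + 20.743 = 92.405 N, and kinetic friction down the slope is μN = 0.22 × 92.405 = 20.329 N.
Along the incline: F cos 18.43° − mg sin 18.43° − μN = ma, so 62.235 − 23.885 − 20.329 = 7.7 a, giving a = 2.3404 m/s².

2.34 m/s²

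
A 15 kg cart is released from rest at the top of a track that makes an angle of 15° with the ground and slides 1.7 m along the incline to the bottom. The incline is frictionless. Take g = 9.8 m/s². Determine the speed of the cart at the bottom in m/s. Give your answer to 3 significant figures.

2.94 m/s

The weight component along the incline is mg sin 15° = 38.046 N and the normal force is N = mg cos 15° = 141.991 N.
With no friction, a = g sin 15° = 2.5364 m/s².
Starting from rest over a distance of 1.7 m, v² = 2aL = 2 × 2.5364 × 1.7 = 8.6238, so v = 2.9366 m/s.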